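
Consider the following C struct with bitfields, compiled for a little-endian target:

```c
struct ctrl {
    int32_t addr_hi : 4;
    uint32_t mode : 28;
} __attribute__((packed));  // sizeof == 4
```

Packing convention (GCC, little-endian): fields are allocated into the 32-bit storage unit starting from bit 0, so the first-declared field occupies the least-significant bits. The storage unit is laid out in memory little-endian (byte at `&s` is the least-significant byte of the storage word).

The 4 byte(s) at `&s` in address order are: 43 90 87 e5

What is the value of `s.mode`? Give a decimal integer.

240679172

[0]=0x43 [1]=0x90 [2]=0x87 [3]=0xe5 (little-endian) → word 0xe5879043
addr_hi:4 @ bit 0 → (0xe5879043>>0)&0xf = 0x3
mode:28 @ bit 4 → (0xe5879043>>4)&0xfffffff = 0xe587904  ←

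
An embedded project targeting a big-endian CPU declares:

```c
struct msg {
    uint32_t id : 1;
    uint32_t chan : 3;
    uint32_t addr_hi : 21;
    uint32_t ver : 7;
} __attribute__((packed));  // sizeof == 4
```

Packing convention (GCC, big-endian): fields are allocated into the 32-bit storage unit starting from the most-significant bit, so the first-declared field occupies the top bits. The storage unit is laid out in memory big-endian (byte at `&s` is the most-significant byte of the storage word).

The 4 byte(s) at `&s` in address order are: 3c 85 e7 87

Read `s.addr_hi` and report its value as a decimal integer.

[0]=0x3c [1]=0x85 [2]=0xe7 [3]=0x87 (big-endian) → word 0x3c85e787
id [31+:1] = (word>>31) & 0x1 = 0
chan [28+:3] = (word>>28) & 0x7 = 3
addr_hi [7+:21] = (word>>7) & 0x1fffff = 1641423  ←
ver [0+:7] = (word>>0) & 0x7f = 7

1641423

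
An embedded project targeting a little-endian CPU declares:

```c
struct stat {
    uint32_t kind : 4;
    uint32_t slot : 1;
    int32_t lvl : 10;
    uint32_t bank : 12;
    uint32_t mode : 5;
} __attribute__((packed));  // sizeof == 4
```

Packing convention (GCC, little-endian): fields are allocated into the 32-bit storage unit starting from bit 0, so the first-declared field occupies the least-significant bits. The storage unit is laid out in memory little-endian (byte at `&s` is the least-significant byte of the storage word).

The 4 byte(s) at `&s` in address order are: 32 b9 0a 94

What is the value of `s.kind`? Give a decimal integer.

[0]=0x32 [1]=0xb9 [2]=0x0a [3]=0x94 (little-endian) → word 0x940ab932
kind:4 @ bit 0 → (0x940ab932>>0)&0xf = 0x2  ←
slot:1 @ bit 4 → (0x940ab932>>4)&0x1 = 0x1
lvl:10 @ bit 5 → (0x940ab932>>5)&0x3ff = 0x1c9
bank:12 @ bit 15 → (0x940ab932>>15)&0xfff = 0x815
mode:5 @ bit 27 → (0x940ab932>>27)&0x1f = 0x12

2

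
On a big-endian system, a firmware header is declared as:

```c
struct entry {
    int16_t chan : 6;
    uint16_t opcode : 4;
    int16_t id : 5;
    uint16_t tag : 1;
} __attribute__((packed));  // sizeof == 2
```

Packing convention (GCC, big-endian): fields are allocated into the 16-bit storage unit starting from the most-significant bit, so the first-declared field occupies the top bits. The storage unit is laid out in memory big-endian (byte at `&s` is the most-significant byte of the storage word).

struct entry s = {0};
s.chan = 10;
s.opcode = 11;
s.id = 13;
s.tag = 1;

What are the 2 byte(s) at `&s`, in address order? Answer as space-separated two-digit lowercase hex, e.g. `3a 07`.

chan:6 = 10 → 0xa << 10 → word 0x2800
opcode:4 = 11 → 0xb << 6 → word 0x2ac0
id:5 = 13 → 0xd << 1 → word 0x2ada
tag:1 = 1 → 0x1 << 0 → word 0x2adb
word = 0x2adb → big-endian bytes:
  [0]=0x2a  [1]=0xdb

2a db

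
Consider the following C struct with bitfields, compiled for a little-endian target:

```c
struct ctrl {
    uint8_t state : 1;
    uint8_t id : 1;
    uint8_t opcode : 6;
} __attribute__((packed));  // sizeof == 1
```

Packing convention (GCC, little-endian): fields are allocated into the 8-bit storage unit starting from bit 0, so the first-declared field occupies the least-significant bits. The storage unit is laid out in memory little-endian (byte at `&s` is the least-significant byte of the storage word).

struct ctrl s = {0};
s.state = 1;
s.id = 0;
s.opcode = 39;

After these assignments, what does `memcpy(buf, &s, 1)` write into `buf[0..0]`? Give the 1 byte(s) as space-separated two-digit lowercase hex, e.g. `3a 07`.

9d

state:1 = 1 → 0x1 << 0 → word 0x01
id:1 = 0 → 0x0 << 1 → word 0x01
opcode:6 = 39 → 0x27 << 2 → word 0x9d
word = 0x9d → little-endian bytes:
  [0]=0x9d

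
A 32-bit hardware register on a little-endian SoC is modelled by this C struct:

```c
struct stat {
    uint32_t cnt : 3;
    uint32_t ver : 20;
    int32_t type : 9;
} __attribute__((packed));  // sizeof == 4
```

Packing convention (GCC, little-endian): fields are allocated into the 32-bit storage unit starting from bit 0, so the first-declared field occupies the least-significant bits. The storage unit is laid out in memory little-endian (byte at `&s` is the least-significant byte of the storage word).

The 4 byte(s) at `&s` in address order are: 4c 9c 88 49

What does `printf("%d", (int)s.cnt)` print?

[0]=0x4c [1]=0x9c [2]=0x88 [3]=0x49 (little-endian) → word 0x49889c4c
cnt:3 @ bit 0 → (0x49889c4c>>0)&0x7 = 0x4  ←
ver:20 @ bit 3 → (0x49889c4c>>3)&0xfffff = 0x11389
type:9 @ bit 23 → (0x49889c4c>>23)&0x1ff = 0x93

4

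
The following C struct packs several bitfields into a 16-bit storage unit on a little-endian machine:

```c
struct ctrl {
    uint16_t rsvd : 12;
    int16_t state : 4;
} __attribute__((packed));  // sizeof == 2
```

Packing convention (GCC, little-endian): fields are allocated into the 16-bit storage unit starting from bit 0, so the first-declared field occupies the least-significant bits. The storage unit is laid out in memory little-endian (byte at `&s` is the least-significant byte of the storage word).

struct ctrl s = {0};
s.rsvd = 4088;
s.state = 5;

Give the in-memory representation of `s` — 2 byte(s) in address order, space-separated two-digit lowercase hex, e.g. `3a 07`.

[0+:12] rsvd=4088 & 0xfff = 0xff8; word=0x0ff8
[12+:4] state=5 & 0xf = 0x5; word=0x5ff8
word = 0x5ff8 → little-endian bytes:
  [0]=0xf8  [1]=0x5f

f8 5f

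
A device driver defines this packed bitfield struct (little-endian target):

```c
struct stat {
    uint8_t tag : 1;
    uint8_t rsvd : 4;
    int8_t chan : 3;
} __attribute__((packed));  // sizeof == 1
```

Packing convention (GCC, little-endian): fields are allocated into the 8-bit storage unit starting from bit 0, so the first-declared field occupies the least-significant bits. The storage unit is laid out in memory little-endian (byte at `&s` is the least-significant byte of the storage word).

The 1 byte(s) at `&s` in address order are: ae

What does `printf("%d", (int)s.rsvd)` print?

7

[0]=0xae (little-endian) → word 0xae
tag:1 @ bit 0 → (0xae>>0)&0x1 = 0x0
rsvd:4 @ bit 1 → (0xae>>1)&0xf = 0x7  ←
chan:3 @ bit 5 → (0xae>>5)&0x7 = 0x5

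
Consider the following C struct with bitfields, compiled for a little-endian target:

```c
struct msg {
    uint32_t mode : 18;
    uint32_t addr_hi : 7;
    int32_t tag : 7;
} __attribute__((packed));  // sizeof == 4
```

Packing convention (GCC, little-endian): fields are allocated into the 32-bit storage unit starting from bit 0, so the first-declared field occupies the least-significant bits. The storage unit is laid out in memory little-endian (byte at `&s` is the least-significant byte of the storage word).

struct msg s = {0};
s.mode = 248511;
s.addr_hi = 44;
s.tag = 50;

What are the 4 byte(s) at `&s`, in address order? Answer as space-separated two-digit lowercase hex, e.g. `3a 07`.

[0+:18] mode=248511 & 0x3ffff = 0x3cabf; word=0x0003cabf
[18+:7] addr_hi=44 & 0x7f = 0x2c; word=0x00b3cabf
[25+:7] tag=50 & 0x7f = 0x32; word=0x64b3cabf
word = 0x64b3cabf → little-endian bytes:
  [0]=0xbf  [1]=0xca  [2]=0xb3  [3]=0x64

bf ca b3 64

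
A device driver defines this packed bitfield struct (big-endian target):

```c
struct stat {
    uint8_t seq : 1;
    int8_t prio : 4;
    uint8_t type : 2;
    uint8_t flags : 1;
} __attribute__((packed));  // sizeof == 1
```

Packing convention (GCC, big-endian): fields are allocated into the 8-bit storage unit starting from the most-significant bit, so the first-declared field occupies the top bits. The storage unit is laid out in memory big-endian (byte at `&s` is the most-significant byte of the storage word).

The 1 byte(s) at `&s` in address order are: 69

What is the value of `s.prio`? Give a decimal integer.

[0]=0x69 (big-endian) → word 0x69
seq [7+:1] = (word>>7) & 0x1 = 0
prio [3+:4] = (word>>3) & 0xf = 13  ←
type [1+:2] = (word>>1) & 0x3 = 0
flags [0+:1] = (word>>0) & 0x1 = 1
prio signed 4b, MSB=1: 13 - 16 = -3

-3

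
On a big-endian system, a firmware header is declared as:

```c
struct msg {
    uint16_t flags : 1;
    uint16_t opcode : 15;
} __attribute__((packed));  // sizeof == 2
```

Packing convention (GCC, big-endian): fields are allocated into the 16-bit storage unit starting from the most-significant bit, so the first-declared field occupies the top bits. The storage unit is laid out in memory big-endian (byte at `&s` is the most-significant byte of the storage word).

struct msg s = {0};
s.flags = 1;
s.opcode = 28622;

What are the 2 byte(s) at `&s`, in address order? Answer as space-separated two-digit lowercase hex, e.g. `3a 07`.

ef ce

flags (1b) val=1 bits=0x1 at bit 15: 0x8000
opcode (15b) val=28622 bits=0x6fce at bit 0: 0xefce
word = 0xefce → big-endian bytes:
  [0]=0xef  [1]=0xce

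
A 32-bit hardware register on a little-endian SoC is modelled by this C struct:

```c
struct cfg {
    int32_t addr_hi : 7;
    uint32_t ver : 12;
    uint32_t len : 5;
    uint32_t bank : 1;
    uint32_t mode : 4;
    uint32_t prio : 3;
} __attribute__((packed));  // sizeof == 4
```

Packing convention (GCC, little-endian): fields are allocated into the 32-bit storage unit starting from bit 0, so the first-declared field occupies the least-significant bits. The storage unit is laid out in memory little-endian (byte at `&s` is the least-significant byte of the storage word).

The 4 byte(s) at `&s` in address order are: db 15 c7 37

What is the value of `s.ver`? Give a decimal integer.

[0]=0xdb [1]=0x15 [2]=0xc7 [3]=0x37 (little-endian) → word 0x37c715db
addr_hi [0+:7] = (word>>0) & 0x7f = 91
ver [7+:12] = (word>>7) & 0xfff = 3627  ←
len [19+:5] = (word>>19) & 0x1f = 24
bank [24+:1] = (word>>24) & 0x1 = 1
mode [25+:4] = (word>>25) & 0xf = 11
prio [29+:3] = (word>>29) & 0x7 = 1

3627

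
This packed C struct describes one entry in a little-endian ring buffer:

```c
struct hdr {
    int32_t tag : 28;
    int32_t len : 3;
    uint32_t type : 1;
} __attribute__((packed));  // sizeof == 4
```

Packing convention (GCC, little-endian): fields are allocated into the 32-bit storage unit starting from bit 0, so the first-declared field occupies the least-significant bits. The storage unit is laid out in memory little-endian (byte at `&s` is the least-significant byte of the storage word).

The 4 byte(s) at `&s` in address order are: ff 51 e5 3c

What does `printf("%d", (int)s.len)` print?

[0]=0xff [1]=0x51 [2]=0xe5 [3]=0x3c (little-endian) → word 0x3ce551ff
tag:28 @ bit 0 → (0x3ce551ff>>0)&0xfffffff = 0xce551ff
len:3 @ bit 28 → (0x3ce551ff>>28)&0x7 = 0x3  ←
type:1 @ bit 31 → (0x3ce551ff>>31)&0x1 = 0x0
len signed 3b, MSB=0: value = 3

3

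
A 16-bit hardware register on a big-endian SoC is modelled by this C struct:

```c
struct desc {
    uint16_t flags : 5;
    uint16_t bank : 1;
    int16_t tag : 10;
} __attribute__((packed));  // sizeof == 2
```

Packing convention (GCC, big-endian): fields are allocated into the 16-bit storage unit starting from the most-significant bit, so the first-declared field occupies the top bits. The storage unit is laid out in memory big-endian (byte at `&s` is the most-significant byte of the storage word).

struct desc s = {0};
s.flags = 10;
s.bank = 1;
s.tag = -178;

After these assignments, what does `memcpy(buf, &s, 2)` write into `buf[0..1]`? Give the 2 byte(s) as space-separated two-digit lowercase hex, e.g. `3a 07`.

57 4e

flags (5b) val=10 bits=0xa at bit 11: 0x5000
bank (1b) val=1 bits=0x1 at bit 10: 0x5400
tag (10b) val=-178 bits=0x34e at bit 0: 0x574e
word = 0x574e → big-endian bytes:
  [0]=0x57  [1]=0x4e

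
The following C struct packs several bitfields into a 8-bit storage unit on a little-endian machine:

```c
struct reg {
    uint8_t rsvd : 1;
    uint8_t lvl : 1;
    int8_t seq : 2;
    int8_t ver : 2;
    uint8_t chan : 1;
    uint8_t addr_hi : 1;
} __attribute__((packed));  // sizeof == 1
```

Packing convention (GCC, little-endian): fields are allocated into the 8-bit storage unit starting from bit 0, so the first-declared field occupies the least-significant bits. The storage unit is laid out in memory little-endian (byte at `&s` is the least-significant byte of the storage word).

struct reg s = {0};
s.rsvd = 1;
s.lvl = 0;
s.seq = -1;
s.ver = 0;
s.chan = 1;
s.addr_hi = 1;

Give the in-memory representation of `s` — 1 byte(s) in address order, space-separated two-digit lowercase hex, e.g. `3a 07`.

rsvd (1b) val=1 bits=0x1 at bit 0: 0x01
lvl (1b) val=0 bits=0x0 at bit 1: 0x01
seq (2b) val=-1 bits=0x3 at bit 2: 0x0d
ver (2b) val=0 bits=0x0 at bit 4: 0x0d
chan (1b) val=1 bits=0x1 at bit 6: 0x4d
addr_hi (1b) val=1 bits=0x1 at bit 7: 0xcd
word = 0xcd → little-endian bytes:
  [0]=0xcd

cd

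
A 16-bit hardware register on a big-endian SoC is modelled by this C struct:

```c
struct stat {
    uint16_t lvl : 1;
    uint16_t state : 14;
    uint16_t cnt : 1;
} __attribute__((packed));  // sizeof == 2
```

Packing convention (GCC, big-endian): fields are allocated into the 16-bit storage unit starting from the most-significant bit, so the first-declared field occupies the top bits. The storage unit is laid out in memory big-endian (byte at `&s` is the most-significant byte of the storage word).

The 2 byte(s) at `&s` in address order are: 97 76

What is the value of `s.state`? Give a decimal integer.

[0]=0x97 [1]=0x76 (big-endian) → word 0x9776
lvl:1 @ bit 15 → (0x9776>>15)&0x1 = 0x1
state:14 @ bit 1 → (0x9776>>1)&0x3fff = 0xbbb  ←
cnt:1 @ bit 0 → (0x9776>>0)&0x1 = 0x0

3003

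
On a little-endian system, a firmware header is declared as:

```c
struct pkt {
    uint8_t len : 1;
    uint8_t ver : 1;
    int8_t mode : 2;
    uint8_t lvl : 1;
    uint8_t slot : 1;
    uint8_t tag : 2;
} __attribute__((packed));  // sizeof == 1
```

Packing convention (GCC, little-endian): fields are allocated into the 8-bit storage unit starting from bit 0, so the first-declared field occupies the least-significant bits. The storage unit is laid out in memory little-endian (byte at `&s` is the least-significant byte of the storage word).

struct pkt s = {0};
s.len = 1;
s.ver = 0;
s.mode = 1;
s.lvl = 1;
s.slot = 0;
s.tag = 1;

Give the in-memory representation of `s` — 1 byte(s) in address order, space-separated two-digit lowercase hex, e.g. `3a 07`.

55

len:1 = 1 → 0x1 << 0 → word 0x01
ver:1 = 0 → 0x0 << 1 → word 0x01
mode:2 = 1 → 0x1 << 2 → word 0x05
lvl:1 = 1 → 0x1 << 4 → word 0x15
slot:1 = 0 → 0x0 << 5 → word 0x15
tag:2 = 1 → 0x1 << 6 → word 0x55
word = 0x55 → little-endian bytes:
  [0]=0x55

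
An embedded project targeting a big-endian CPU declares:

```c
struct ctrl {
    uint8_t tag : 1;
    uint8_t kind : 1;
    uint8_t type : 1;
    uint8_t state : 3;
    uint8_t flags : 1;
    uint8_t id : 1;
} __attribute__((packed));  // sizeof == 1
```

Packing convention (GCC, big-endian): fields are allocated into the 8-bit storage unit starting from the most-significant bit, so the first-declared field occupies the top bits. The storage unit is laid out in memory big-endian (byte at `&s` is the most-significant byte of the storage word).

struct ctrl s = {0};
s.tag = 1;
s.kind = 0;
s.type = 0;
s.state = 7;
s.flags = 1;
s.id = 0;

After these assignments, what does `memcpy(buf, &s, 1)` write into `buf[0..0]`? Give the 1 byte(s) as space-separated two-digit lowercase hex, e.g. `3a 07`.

9e

[7+:1] tag=1 & 0x1 = 0x1; word=0x80
[6+:1] kind=0 & 0x1 = 0x0; word=0x80
[5+:1] type=0 & 0x1 = 0x0; word=0x80
[2+:3] state=7 & 0x7 = 0x7; word=0x9c
[1+:1] flags=1 & 0x1 = 0x1; word=0x9e
[0+:1] id=0 & 0x1 = 0x0; word=0x9e
word = 0x9e → big-endian bytes:
  [0]=0x9e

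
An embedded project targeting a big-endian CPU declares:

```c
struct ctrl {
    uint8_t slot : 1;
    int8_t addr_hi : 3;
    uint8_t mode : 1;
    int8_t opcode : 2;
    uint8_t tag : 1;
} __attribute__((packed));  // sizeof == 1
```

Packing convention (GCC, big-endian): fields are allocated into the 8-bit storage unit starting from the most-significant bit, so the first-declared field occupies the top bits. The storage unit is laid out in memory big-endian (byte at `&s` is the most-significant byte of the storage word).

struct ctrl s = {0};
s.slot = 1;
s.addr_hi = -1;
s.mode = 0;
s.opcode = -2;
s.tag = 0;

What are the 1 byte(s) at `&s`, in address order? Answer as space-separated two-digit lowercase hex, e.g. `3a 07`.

[7+:1] slot=1 & 0x1 = 0x1; word=0x80
[4+:3] addr_hi=-1 & 0x7 = 0x7; word=0xf0
[3+:1] mode=0 & 0x1 = 0x0; word=0xf0
[1+:2] opcode=-2 & 0x3 = 0x2; word=0xf4
[0+:1] tag=0 & 0x1 = 0x0; word=0xf4
word = 0xf4 → big-endian bytes:
  [0]=0xf4

f4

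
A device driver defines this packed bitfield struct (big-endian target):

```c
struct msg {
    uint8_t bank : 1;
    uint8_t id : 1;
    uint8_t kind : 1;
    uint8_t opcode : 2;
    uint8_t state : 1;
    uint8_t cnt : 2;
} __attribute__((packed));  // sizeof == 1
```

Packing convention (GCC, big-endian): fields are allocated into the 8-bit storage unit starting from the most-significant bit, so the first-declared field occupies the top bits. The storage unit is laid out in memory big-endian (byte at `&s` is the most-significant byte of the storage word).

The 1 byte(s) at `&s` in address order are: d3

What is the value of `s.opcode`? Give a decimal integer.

2

[0]=0xd3 (big-endian) → word 0xd3
bank [7+:1] = (word>>7) & 0x1 = 1
id [6+:1] = (word>>6) & 0x1 = 1
kind [5+:1] = (word>>5) & 0x1 = 0
opcode [3+:2] = (word>>3) & 0x3 = 2  ←
state [2+:1] = (word>>2) & 0x1 = 0
cnt [0+:2] = (word>>0) & 0x3 = 3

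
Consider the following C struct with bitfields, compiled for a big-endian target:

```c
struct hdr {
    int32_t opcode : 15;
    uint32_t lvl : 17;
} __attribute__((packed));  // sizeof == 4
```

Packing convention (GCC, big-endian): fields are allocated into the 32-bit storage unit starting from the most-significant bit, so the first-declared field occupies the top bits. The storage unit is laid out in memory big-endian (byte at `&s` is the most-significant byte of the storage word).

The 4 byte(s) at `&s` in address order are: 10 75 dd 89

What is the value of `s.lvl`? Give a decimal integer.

[0]=0x10 [1]=0x75 [2]=0xdd [3]=0x89 (big-endian) → word 0x1075dd89
opcode:15 @ bit 17 → (0x1075dd89>>17)&0x7fff = 0x83a
lvl:17 @ bit 0 → (0x1075dd89>>0)&0x1ffff = 0x1dd89  ←

122249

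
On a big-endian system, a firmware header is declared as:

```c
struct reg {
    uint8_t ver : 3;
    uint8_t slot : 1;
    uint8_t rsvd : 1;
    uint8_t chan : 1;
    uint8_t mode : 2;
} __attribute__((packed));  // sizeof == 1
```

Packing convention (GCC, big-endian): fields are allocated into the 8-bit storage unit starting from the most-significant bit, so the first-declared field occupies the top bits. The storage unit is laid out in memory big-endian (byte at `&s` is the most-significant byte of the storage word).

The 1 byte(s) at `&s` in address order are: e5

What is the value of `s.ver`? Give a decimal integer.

7

[0]=0xe5 (big-endian) → word 0xe5
ver [5+:3] = (word>>5) & 0x7 = 7  ←
slot [4+:1] = (word>>4) & 0x1 = 0
rsvd [3+:1] = (word>>3) & 0x1 = 0
chan [2+:1] = (word>>2) & 0x1 = 1
mode [0+:2] = (word>>0) & 0x3 = 1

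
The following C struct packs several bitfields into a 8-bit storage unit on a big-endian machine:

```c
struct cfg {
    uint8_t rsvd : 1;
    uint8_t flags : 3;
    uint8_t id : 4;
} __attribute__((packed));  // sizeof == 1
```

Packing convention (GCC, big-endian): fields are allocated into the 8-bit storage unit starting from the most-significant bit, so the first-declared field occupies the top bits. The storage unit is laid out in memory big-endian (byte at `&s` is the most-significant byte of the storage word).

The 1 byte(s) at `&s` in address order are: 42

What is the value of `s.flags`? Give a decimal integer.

[0]=0x42 (big-endian) → word 0x42
rsvd [7+:1] = (word>>7) & 0x1 = 0
flags [4+:3] = (word>>4) & 0x7 = 4  ←
id [0+:4] = (word>>0) & 0xf = 2

4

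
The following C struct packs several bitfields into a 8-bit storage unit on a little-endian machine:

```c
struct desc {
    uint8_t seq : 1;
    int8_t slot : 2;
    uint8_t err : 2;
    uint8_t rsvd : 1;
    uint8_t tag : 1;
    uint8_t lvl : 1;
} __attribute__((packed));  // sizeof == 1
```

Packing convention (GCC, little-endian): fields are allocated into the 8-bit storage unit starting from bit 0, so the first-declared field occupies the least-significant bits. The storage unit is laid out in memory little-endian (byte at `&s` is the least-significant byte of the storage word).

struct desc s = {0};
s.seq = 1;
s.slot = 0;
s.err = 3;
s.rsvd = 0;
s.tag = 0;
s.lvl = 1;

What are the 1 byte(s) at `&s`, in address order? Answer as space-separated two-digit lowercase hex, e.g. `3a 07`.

[0+:1] seq=1 & 0x1 = 0x1; word=0x01
[1+:2] slot=0 & 0x3 = 0x0; word=0x01
[3+:2] err=3 & 0x3 = 0x3; word=0x19
[5+:1] rsvd=0 & 0x1 = 0x0; word=0x19
[6+:1] tag=0 & 0x1 = 0x0; word=0x19
[7+:1] lvl=1 & 0x1 = 0x1; word=0x99
word = 0x99 → little-endian bytes:
  [0]=0x99

99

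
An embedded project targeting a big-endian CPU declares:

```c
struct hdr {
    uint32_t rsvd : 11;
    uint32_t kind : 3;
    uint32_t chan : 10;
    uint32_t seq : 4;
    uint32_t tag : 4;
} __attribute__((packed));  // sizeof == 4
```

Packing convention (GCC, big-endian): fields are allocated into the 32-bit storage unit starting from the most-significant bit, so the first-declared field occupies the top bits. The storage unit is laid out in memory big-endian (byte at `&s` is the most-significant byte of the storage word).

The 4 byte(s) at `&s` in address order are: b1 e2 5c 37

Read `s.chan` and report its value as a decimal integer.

604

[0]=0xb1 [1]=0xe2 [2]=0x5c [3]=0x37 (big-endian) → word 0xb1e25c37
rsvd [21+:11] = (word>>21) & 0x7ff = 1423
kind [18+:3] = (word>>18) & 0x7 = 0
chan [8+:10] = (word>>8) & 0x3ff = 604  ←
seq [4+:4] = (word>>4) & 0xf = 3
tag [0+:4] = (word>>0) & 0xf = 7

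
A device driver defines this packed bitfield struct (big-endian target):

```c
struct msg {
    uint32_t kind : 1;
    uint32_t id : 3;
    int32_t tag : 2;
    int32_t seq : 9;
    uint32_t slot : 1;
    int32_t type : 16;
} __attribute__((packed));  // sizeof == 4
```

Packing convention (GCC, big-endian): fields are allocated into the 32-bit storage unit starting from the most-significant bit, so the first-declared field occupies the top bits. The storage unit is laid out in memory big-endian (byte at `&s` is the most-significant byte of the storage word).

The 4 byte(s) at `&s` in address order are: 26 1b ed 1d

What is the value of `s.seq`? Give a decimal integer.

[0]=0x26 [1]=0x1b [2]=0xed [3]=0x1d (big-endian) → word 0x261bed1d
kind [31+:1] = (word>>31) & 0x1 = 0
id [28+:3] = (word>>28) & 0x7 = 2
tag [26+:2] = (word>>26) & 0x3 = 1
seq [17+:9] = (word>>17) & 0x1ff = 269  ←
slot [16+:1] = (word>>16) & 0x1 = 1
type [0+:16] = (word>>0) & 0xffff = 60701
seq signed 9b, MSB=1: 269 - 512 = -243

-243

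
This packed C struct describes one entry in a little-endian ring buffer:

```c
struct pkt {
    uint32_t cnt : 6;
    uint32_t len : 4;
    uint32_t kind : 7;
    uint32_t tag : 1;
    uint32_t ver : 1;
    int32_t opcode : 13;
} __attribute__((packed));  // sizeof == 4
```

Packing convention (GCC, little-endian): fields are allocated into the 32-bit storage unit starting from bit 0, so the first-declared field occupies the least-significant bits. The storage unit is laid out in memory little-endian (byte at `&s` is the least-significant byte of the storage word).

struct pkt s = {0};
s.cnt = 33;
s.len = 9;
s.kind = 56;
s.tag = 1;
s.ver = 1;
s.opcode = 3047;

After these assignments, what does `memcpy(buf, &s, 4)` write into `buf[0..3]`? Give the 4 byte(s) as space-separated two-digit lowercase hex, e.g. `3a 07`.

61 e2 3e 5f

cnt (6b) val=33 bits=0x21 at bit 0: 0x00000021
len (4b) val=9 bits=0x9 at bit 6: 0x00000261
kind (7b) val=56 bits=0x38 at bit 10: 0x0000e261
tag (1b) val=1 bits=0x1 at bit 17: 0x0002e261
ver (1b) val=1 bits=0x1 at bit 18: 0x0006e261
opcode (13b) val=3047 bits=0xbe7 at bit 19: 0x5f3ee261
word = 0x5f3ee261 → little-endian bytes:
  [0]=0x61  [1]=0xe2  [2]=0x3e  [3]=0x5f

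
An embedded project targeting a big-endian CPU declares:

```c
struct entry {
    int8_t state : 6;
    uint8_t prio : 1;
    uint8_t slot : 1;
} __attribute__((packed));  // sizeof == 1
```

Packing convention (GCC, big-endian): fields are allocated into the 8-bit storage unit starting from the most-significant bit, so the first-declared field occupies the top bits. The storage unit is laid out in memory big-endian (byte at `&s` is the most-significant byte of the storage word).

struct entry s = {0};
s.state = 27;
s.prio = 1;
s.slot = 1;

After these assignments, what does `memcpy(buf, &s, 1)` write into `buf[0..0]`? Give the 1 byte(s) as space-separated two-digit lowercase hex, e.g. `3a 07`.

6f

state:6 = 27 → 0x1b << 2 → word 0x6c
prio:1 = 1 → 0x1 << 1 → word 0x6e
slot:1 = 1 → 0x1 << 0 → word 0x6f
word = 0x6f → big-endian bytes:
  [0]=0x6f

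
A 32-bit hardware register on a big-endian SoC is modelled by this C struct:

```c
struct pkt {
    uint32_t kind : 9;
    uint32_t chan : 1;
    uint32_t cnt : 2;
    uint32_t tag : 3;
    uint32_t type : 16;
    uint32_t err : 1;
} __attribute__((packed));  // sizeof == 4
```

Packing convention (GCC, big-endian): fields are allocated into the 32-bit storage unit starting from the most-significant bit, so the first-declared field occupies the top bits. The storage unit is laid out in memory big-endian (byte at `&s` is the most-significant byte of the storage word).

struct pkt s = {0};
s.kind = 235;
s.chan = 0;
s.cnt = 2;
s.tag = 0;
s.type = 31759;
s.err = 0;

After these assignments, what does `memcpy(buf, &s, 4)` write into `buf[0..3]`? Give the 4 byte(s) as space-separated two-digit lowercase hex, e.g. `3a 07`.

75 a0 f8 1e

kind:9 = 235 → 0xeb << 23 → word 0x75800000
chan:1 = 0 → 0x0 << 22 → word 0x75800000
cnt:2 = 2 → 0x2 << 20 → word 0x75a00000
tag:3 = 0 → 0x0 << 17 → word 0x75a00000
type:16 = 31759 → 0x7c0f << 1 → word 0x75a0f81e
err:1 = 0 → 0x0 << 0 → word 0x75a0f81e
word = 0x75a0f81e → big-endian bytes:
  [0]=0x75  [1]=0xa0  [2]=0xf8  [3]=0x1e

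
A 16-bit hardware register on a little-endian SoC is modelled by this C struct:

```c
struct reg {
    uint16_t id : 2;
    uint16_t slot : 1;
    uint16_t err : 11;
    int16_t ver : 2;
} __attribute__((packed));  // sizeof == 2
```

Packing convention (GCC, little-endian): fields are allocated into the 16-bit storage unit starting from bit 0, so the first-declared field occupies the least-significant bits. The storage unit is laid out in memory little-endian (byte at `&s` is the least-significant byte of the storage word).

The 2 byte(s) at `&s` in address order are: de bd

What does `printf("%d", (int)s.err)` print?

1979

[0]=0xde [1]=0xbd (little-endian) → word 0xbdde
id:2 @ bit 0 → (0xbdde>>0)&0x3 = 0x2
slot:1 @ bit 2 → (0xbdde>>2)&0x1 = 0x1
err:11 @ bit 3 → (0xbdde>>3)&0x7ff = 0x7bb  ←
ver:2 @ bit 14 → (0xbdde>>14)&0x3 = 0x2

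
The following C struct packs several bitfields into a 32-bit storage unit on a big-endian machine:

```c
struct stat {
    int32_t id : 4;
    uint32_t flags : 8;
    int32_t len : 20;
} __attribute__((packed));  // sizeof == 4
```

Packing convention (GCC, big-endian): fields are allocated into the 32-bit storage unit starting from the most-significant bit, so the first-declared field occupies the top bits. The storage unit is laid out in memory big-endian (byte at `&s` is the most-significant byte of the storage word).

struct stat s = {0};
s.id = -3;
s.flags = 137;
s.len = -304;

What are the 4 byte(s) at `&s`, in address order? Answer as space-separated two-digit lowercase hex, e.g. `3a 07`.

id (4b) val=-3 bits=0xd at bit 28: 0xd0000000
flags (8b) val=137 bits=0x89 at bit 20: 0xd8900000
len (20b) val=-304 bits=0xffed0 at bit 0: 0xd89ffed0
word = 0xd89ffed0 → big-endian bytes:
  [0]=0xd8  [1]=0x9f  [2]=0xfe  [3]=0xd0

d8 9f fe d0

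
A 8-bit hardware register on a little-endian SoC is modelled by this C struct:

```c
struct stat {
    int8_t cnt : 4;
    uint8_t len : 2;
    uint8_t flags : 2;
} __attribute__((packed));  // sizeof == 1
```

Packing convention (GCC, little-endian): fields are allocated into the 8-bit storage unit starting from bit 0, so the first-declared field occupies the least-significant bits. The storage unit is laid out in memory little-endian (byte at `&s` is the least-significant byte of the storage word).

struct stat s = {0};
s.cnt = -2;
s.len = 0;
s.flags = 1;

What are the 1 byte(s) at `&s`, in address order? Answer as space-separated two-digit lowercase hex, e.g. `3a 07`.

[0+:4] cnt=-2 & 0xf = 0xe; word=0x0e
[4+:2] len=0 & 0x3 = 0x0; word=0x0e
[6+:2] flags=1 & 0x3 = 0x1; word=0x4e
word = 0x4e → little-endian bytes:
  [0]=0x4e

4e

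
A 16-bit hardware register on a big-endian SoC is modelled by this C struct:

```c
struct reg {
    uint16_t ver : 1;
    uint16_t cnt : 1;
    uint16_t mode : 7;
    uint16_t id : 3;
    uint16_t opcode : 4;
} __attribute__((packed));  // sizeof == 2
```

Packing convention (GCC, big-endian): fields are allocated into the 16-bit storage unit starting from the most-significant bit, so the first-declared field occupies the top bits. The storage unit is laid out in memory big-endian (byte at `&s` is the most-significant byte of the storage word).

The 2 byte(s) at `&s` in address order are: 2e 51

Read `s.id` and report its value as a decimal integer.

5

[0]=0x2e [1]=0x51 (big-endian) → word 0x2e51
ver:1 @ bit 15 → (0x2e51>>15)&0x1 = 0x0
cnt:1 @ bit 14 → (0x2e51>>14)&0x1 = 0x0
mode:7 @ bit 7 → (0x2e51>>7)&0x7f = 0x5c
id:3 @ bit 4 → (0x2e51>>4)&0x7 = 0x5  ←
opcode:4 @ bit 0 → (0x2e51>>0)&0xf = 0x1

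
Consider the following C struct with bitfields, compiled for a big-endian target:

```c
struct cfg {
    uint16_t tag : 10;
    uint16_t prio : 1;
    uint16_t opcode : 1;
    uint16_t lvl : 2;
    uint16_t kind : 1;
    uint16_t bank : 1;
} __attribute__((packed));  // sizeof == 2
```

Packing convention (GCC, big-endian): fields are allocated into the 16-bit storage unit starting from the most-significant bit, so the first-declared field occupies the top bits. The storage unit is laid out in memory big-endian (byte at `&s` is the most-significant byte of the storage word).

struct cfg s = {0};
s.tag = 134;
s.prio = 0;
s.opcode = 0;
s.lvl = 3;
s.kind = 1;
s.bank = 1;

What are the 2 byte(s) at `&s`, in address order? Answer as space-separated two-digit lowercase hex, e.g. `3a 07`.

21 8f

[6+:10] tag=134 & 0x3ff = 0x86; word=0x2180
[5+:1] prio=0 & 0x1 = 0x0; word=0x2180
[4+:1] opcode=0 & 0x1 = 0x0; word=0x2180
[2+:2] lvl=3 & 0x3 = 0x3; word=0x218c
[1+:1] kind=1 & 0x1 = 0x1; word=0x218e
[0+:1] bank=1 & 0x1 = 0x1; word=0x218f
word = 0x218f → big-endian bytes:
  [0]=0x21  [1]=0x8f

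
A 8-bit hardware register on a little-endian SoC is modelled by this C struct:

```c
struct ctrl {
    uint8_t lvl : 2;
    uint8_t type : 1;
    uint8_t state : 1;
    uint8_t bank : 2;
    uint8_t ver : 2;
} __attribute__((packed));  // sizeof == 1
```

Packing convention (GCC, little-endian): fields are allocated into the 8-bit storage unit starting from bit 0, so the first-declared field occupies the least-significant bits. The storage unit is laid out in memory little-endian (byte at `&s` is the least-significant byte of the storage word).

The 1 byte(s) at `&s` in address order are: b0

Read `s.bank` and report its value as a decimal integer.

[0]=0xb0 (little-endian) → word 0xb0
lvl [0+:2] = (word>>0) & 0x3 = 0
type [2+:1] = (word>>2) & 0x1 = 0
state [3+:1] = (word>>3) & 0x1 = 0
bank [4+:2] = (word>>4) & 0x3 = 3  ←
ver [6+:2] = (word>>6) & 0x3 = 2

3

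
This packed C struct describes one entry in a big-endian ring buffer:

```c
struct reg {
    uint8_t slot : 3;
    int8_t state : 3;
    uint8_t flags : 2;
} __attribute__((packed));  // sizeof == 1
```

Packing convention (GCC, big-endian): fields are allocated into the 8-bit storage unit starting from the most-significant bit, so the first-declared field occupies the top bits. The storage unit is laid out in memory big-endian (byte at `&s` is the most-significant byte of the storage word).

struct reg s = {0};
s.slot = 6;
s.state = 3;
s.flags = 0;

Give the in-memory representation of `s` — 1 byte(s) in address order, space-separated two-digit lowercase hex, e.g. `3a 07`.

slot:3 = 6 → 0x6 << 5 → word 0xc0
state:3 = 3 → 0x3 << 2 → word 0xcc
flags:2 = 0 → 0x0 << 0 → word 0xcc
word = 0xcc → big-endian bytes:
  [0]=0xcc

cc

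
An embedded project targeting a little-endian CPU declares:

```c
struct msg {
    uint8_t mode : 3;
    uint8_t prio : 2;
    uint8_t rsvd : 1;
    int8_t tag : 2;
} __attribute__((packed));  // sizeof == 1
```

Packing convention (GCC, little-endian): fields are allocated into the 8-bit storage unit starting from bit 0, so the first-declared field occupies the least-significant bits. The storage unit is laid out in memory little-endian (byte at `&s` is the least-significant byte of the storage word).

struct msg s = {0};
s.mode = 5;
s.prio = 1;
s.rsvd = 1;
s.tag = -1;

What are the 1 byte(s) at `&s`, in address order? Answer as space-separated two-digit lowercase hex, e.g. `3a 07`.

ed

mode:3 = 5 → 0x5 << 0 → word 0x05
prio:2 = 1 → 0x1 << 3 → word 0x0d
rsvd:1 = 1 → 0x1 << 5 → word 0x2d
tag:2 = -1 → 0x3 << 6 → word 0xed
word = 0xed → little-endian bytes:
  [0]=0xed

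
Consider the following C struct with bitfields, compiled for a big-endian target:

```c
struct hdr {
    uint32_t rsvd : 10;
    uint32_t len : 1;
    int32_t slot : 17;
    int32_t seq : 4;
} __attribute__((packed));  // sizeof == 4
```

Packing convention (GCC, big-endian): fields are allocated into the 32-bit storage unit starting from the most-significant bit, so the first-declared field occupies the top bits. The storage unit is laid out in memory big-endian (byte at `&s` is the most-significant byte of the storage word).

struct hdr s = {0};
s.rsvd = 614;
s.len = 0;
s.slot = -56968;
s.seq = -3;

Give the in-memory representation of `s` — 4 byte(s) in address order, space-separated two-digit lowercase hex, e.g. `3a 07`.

rsvd (10b) val=614 bits=0x266 at bit 22: 0x99800000
len (1b) val=0 bits=0x0 at bit 21: 0x99800000
slot (17b) val=-56968 bits=0x12178 at bit 4: 0x99921780
seq (4b) val=-3 bits=0xd at bit 0: 0x9992178d
word = 0x9992178d → big-endian bytes:
  [0]=0x99  [1]=0x92  [2]=0x17  [3]=0x8d

99 92 17 8d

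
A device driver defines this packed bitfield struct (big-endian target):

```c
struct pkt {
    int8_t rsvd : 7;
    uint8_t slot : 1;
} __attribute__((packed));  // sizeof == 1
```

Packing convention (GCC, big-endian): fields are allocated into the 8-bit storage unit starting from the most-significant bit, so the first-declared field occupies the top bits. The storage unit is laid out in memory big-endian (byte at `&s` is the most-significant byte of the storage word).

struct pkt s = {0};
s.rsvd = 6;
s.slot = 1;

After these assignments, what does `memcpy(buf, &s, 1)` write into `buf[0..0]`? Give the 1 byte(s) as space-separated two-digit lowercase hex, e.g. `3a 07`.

0d

rsvd (7b) val=6 bits=0x6 at bit 1: 0x0c
slot (1b) val=1 bits=0x1 at bit 0: 0x0d
word = 0x0d → big-endian bytes:
  [0]=0x0d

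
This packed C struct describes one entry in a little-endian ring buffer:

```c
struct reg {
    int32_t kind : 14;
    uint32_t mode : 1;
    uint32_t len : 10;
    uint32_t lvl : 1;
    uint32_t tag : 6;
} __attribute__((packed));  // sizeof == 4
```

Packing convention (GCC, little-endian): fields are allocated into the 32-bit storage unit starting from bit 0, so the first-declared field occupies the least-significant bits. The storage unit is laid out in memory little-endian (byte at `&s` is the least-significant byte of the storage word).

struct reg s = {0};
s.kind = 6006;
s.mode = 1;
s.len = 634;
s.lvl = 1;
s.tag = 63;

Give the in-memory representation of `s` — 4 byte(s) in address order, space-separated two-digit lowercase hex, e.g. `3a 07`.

kind (14b) val=6006 bits=0x1776 at bit 0: 0x00001776
mode (1b) val=1 bits=0x1 at bit 14: 0x00005776
len (10b) val=634 bits=0x27a at bit 15: 0x013d5776
lvl (1b) val=1 bits=0x1 at bit 25: 0x033d5776
tag (6b) val=63 bits=0x3f at bit 26: 0xff3d5776
word = 0xff3d5776 → little-endian bytes:
  [0]=0x76  [1]=0x57  [2]=0x3d  [3]=0xff

76 57 3d ff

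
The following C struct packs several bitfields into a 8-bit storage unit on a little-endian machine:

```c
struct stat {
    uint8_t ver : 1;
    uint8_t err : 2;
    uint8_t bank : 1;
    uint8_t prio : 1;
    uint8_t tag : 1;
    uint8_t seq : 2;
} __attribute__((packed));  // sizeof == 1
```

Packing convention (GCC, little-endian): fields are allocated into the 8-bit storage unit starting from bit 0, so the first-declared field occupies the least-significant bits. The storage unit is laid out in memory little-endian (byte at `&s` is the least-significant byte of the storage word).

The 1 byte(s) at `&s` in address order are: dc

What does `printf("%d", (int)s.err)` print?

[0]=0xdc (little-endian) → word 0xdc
ver:1 @ bit 0 → (0xdc>>0)&0x1 = 0x0
err:2 @ bit 1 → (0xdc>>1)&0x3 = 0x2  ←
bank:1 @ bit 3 → (0xdc>>3)&0x1 = 0x1
prio:1 @ bit 4 → (0xdc>>4)&0x1 = 0x1
tag:1 @ bit 5 → (0xdc>>5)&0x1 = 0x0
seq:2 @ bit 6 → (0xdc>>6)&0x3 = 0x3

2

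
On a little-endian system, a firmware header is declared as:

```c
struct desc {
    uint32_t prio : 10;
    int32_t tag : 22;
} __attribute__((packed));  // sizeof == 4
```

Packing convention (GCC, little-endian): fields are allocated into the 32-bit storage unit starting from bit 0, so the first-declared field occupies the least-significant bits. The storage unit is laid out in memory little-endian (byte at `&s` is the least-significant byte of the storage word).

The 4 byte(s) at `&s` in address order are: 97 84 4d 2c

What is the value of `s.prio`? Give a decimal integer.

151

[0]=0x97 [1]=0x84 [2]=0x4d [3]=0x2c (little-endian) → word 0x2c4d8497
prio [0+:10] = (word>>0) & 0x3ff = 151  ←
tag [10+:22] = (word>>10) & 0x3fffff = 725857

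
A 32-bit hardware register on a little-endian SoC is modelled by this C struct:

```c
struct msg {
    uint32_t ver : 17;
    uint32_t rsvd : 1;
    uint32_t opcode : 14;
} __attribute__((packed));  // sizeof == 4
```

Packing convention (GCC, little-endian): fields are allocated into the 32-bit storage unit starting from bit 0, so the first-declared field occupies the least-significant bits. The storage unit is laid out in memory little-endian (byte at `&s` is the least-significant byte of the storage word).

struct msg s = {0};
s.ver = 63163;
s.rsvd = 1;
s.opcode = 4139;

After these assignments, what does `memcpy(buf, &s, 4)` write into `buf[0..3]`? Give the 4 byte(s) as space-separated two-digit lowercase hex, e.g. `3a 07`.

bb f6 ae 40

ver (17b) val=63163 bits=0xf6bb at bit 0: 0x0000f6bb
rsvd (1b) val=1 bits=0x1 at bit 17: 0x0002f6bb
opcode (14b) val=4139 bits=0x102b at bit 18: 0x40aef6bb
word = 0x40aef6bb → little-endian bytes:
  [0]=0xbb  [1]=0xf6  [2]=0xae  [3]=0x40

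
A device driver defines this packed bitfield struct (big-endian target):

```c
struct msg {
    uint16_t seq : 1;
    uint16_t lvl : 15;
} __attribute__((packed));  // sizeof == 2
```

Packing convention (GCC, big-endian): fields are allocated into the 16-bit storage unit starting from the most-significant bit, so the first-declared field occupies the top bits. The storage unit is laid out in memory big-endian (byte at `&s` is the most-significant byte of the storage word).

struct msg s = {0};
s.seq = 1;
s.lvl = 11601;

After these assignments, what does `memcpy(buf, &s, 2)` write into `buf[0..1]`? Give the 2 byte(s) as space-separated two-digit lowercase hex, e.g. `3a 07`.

[15+:1] seq=1 & 0x1 = 0x1; word=0x8000
[0+:15] lvl=11601 & 0x7fff = 0x2d51; word=0xad51
word = 0xad51 → big-endian bytes:
  [0]=0xad  [1]=0x51

ad 51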